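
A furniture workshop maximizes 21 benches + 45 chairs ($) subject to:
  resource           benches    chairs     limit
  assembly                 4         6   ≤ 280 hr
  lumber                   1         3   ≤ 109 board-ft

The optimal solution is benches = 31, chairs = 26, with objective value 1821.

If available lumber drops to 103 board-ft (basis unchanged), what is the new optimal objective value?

Check each constraint at x*: assembly 280/280 (tight); lumber 109/109 (tight).
Dual feasibility on the basic columns requires 4·y_assembly + 1·y_lumber = 21, 6·y_assembly + 3·y_lumber = 45.
This yields shadow prices y_assembly = 3, y_lumber = 9.
Δz = y_lumber·Δb = 9 × (-6) = -54, so new z* = 1821 − 54 = 1767.

1767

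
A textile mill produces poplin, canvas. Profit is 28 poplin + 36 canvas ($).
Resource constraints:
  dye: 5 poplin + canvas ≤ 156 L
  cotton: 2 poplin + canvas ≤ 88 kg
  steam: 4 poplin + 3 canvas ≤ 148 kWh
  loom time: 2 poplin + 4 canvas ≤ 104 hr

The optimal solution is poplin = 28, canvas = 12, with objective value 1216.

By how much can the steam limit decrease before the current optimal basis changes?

Binding constraints: steam, loom time. The basis is B = [[4,3],[2,4]] with det 10.
Per unit decrease in steam, x* moves by d = (-0.4, 0.2).
The basis stays optimal until poplin reaches 0; allowable decrease = 70 kWh.

70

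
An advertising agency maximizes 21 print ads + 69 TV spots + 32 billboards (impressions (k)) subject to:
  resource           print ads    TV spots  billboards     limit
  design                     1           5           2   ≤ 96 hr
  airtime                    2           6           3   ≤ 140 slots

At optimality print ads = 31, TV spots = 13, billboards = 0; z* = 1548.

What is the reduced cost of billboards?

At the optimum: design uses 96 of 96 (binding); airtime uses 140 of 140 (binding).
From A_Bᵀ y = c: 1·y_design + 2·y_airtime = 21; 5·y_design + 6·y_airtime = 69.
This yields shadow prices y_design = 3, y_airtime = 9.
Reduced cost of billboards: c₃ − yᵀa₃ = 32 − (3·2 + 9·3) = 32 − 33 = -1.

-1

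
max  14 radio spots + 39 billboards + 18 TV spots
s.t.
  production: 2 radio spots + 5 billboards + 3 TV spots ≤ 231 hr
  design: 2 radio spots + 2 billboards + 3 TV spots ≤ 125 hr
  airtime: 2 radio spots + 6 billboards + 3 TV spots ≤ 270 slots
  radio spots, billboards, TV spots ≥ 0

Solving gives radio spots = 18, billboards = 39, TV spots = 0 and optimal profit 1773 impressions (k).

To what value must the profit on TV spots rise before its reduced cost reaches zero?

21

Check each constraint at x*: production 231/231 (tight); design 114/125 (slack 11); airtime 270/270 (tight).
Since design is not tight, its dual is 0.
Dual feasibility on the basic columns requires 2·y_production + 2·y_airtime = 14, 5·y_production + 6·y_airtime = 39.
This yields shadow prices y_production = 3, y_airtime = 4.
TV spots enters the basis when its profit ≥ yᵀa₃ = 3·3 + 4·3 = 21.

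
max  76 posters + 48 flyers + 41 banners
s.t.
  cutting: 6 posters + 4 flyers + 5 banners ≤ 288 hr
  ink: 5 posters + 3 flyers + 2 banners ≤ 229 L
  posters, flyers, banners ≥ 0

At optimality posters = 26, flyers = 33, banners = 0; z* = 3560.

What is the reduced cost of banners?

Both cutting and ink are binding at x*.
The binding rows give the dual system: 6·y_cutting + 5·y_ink = 76 and 4·y_cutting + 3·y_ink = 48.
This yields shadow prices y_cutting = 6, y_ink = 8.
Reduced cost of banners: c₃ − yᵀa₃ = 41 − (6·5 + 8·2) = 41 − 46 = -5.

-5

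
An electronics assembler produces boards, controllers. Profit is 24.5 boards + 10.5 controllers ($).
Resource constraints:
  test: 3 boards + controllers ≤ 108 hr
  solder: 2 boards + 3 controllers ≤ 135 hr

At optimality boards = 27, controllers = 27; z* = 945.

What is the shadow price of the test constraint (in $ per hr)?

7.5

Both test and solder are binding at x*.
Dual feasibility on the basic columns requires 3·y_test + 2·y_solder = 24.5, 1·y_test + 3·y_solder = 10.5.
This yields shadow prices y_test = 7.5, y_solder = 1.
Shadow price of test = 7.5.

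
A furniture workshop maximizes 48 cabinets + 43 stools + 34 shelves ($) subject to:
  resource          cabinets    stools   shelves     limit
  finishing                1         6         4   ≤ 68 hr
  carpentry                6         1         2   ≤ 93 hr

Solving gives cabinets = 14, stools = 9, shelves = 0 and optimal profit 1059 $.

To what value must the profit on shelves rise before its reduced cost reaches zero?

Check each constraint at x*: finishing 68/68 (tight); carpentry 93/93 (tight).
The binding rows give the dual system: 1·y_finishing + 6·y_carpentry = 48 and 6·y_finishing + 1·y_carpentry = 43.
This yields shadow prices y_finishing = 6, y_carpentry = 7.
shelves enters the basis when its profit ≥ yᵀa₃ = 6·4 + 7·2 = 38.

38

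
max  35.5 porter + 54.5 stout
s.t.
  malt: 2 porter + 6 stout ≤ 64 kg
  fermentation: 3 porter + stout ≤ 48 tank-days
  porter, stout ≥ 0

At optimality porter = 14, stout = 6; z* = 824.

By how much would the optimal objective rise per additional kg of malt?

Both malt and fermentation are binding at x*.
Dual feasibility on the basic columns requires 2·y_malt + 3·y_fermentation = 35.5, 6·y_malt + 1·y_fermentation = 54.5.
This yields shadow prices y_malt = 8, y_fermentation = 6.5.
Shadow price of malt = 8.

8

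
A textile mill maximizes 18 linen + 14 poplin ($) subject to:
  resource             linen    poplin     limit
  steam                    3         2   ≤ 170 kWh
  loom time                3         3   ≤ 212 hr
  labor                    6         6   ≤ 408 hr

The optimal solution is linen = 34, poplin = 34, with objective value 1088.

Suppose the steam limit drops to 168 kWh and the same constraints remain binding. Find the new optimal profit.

1080

Binding: steam and labor. Non-binding: loom time (8 unused).
Slack constraints have shadow price 0 (complementary slackness).
Dual feasibility on the basic columns requires 3·y_steam + 6·y_labor = 18, 2·y_steam + 6·y_labor = 14.
Solving: y_steam = 4, y_labor = 1.
Δz = y_steam·Δb = 4 × (-2) = -8, so new z* = 1088 − 8 = 1080.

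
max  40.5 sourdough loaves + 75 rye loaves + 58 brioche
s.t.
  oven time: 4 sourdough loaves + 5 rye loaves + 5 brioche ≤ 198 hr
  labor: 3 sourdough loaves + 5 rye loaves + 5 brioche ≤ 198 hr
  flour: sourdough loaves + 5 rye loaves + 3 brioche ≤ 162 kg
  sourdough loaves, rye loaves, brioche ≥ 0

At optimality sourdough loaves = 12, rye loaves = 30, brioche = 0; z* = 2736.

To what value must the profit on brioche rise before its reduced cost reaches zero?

Check each constraint at x*: oven time 198/198 (tight); labor 186/198 (slack 12); flour 162/162 (tight).
Slack constraints have shadow price 0 (complementary slackness).
From A_Bᵀ y = c: 4·y_oven time + 1·y_flour = 40.5; 5·y_oven time + 5·y_flour = 75.
This yields shadow prices y_oven time = 8.5, y_flour = 6.5.
brioche enters the basis when its profit ≥ yᵀa₃ = 8.5·5 + 6.5·3 = 62.

62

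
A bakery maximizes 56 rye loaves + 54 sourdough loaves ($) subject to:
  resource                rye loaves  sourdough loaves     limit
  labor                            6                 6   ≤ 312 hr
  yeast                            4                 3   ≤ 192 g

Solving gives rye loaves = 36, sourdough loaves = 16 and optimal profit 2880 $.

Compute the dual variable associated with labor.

Check each constraint at x*: labor 312/312 (tight); yeast 192/192 (tight).
Dual feasibility on the basic columns requires 6·y_labor + 4·y_yeast = 56, 6·y_labor + 3·y_yeast = 54.
Solving: y_labor = 8, y_yeast = 2.
Shadow price of labor = 8.

8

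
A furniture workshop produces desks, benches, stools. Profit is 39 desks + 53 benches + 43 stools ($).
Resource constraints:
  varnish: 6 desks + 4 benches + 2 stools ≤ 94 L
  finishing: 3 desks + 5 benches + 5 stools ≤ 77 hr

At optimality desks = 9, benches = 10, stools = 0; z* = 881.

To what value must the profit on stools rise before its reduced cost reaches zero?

At the optimum: varnish uses 94 of 94 (binding); finishing uses 77 of 77 (binding).
From A_Bᵀ y = c: 6·y_varnish + 3·y_finishing = 39; 4·y_varnish + 5·y_finishing = 53.
→ y_varnish = 2 and y_finishing = 9.
stools enters the basis when its profit ≥ yᵀa₃ = 2·2 + 9·5 = 49.

49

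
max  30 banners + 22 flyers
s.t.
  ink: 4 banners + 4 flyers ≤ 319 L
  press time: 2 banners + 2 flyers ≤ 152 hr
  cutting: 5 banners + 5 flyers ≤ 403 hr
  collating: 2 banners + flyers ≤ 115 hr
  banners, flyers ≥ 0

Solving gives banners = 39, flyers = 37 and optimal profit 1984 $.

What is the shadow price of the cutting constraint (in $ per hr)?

0

Check each constraint at x*: ink 304/319 (slack 15); press time 152/152 (tight); cutting 380/403 (slack 23); collating 115/115 (tight).
Slack constraints have shadow price 0 (complementary slackness).
Dual feasibility on the basic columns requires 2·y_press time + 2·y_collating = 30, 2·y_press time + 1·y_collating = 22.
This yields shadow prices y_press time = 7, y_collating = 8.
Shadow price of cutting = 0.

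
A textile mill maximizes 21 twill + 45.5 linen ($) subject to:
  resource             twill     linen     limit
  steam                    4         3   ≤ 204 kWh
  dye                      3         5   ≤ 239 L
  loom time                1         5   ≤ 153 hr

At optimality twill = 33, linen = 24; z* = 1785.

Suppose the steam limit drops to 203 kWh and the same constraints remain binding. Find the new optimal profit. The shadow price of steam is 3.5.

Δb = -1, so new z* = 1785 + (3.5)·(-1) = 1785 − 3.5 = 1781.5.

1781.5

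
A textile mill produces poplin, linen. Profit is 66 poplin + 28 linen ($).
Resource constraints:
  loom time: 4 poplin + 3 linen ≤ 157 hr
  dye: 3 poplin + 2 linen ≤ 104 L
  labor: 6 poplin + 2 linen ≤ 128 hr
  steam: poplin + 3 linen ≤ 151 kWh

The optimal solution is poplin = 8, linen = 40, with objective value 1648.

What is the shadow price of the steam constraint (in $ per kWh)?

At the optimum: loom time uses 152 of 157 (slack = 5); dye uses 104 of 104 (binding); labor uses 128 of 128 (binding); steam uses 128 of 151 (slack = 23).
By complementary slackness, y = 0 for the non-binding constraints.
Dual feasibility on the basic columns requires 3·y_dye + 6·y_labor = 66, 2·y_dye + 2·y_labor = 28.
Solving: y_dye = 6, y_labor = 8.
Shadow price of steam = 0.

0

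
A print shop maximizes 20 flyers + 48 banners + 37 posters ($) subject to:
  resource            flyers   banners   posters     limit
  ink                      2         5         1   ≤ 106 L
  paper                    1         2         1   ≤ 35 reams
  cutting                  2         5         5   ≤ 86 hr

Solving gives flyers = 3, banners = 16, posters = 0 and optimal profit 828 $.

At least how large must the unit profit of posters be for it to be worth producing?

Check each constraint at x*: ink 86/106 (slack 20); paper 35/35 (tight); cutting 86/86 (tight).
Slack constraints have shadow price 0 (complementary slackness).
From A_Bᵀ y = c: 1·y_paper + 2·y_cutting = 20; 2·y_paper + 5·y_cutting = 48.
→ y_paper = 4 and y_cutting = 8.
posters enters the basis when its profit ≥ yᵀa₃ = 4·1 + 8·5 = 44.

44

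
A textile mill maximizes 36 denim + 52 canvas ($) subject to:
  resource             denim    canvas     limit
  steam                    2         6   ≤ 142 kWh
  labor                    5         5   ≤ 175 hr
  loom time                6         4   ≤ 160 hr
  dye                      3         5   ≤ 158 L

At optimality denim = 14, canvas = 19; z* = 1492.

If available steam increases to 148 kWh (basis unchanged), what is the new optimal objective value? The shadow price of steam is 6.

Δb = 6, so new z* = 1492 + (6)·(6) = 1492 + 36 = 1528.

1528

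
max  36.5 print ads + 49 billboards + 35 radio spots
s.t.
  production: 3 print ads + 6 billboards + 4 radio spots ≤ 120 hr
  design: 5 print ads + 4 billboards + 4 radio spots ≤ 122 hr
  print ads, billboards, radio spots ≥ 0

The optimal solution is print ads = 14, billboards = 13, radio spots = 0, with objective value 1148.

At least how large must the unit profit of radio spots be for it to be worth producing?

Both production and design are binding at x*.
From A_Bᵀ y = c: 3·y_production + 5·y_design = 36.5; 6·y_production + 4·y_design = 49.
→ y_production = 5.5 and y_design = 4.
radio spots enters the basis when its profit ≥ yᵀa₃ = 5.5·4 + 4·4 = 38.

38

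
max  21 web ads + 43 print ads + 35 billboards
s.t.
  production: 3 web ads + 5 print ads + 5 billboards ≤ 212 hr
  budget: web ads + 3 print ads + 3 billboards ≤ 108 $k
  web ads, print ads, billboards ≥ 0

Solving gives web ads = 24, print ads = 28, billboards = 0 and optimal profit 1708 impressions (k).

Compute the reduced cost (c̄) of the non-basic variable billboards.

Check each constraint at x*: production 212/212 (tight); budget 108/108 (tight).
From A_Bᵀ y = c: 3·y_production + 1·y_budget = 21; 5·y_production + 3·y_budget = 43.
Solving: y_production = 5, y_budget = 6.
Reduced cost of billboards: c₃ − yᵀa₃ = 35 − (5·5 + 6·3) = 35 − 43 = -8.

-8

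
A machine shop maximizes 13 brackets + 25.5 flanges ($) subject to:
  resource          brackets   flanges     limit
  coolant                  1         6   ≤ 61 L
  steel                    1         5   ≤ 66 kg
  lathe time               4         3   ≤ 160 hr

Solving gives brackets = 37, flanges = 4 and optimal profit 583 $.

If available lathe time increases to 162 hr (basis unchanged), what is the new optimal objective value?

588

Check each constraint at x*: coolant 61/61 (tight); steel 57/66 (slack 9); lathe time 160/160 (tight).
Since steel is not tight, its dual is 0.
The binding rows give the dual system: 1·y_coolant + 4·y_lathe time = 13 and 6·y_coolant + 3·y_lathe time = 25.5.
Solving: y_coolant = 3, y_lathe time = 2.5.
Δz = y_lathe time·Δb = 2.5 × (2) = 5, so new z* = 583 + 5 = 588.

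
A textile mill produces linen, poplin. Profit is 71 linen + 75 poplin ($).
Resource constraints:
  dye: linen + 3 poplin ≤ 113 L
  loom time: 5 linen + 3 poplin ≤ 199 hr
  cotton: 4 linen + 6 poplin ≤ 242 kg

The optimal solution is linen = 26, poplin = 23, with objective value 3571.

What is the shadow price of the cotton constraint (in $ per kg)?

Binding: loom time and cotton. Non-binding: dye (18 unused).
Since dye is not tight, its dual is 0.
Dual feasibility on the basic columns requires 5·y_loom time + 4·y_cotton = 71, 3·y_loom time + 6·y_cotton = 75.
→ y_loom time = 7 and y_cotton = 9.
Shadow price of cotton = 9.

9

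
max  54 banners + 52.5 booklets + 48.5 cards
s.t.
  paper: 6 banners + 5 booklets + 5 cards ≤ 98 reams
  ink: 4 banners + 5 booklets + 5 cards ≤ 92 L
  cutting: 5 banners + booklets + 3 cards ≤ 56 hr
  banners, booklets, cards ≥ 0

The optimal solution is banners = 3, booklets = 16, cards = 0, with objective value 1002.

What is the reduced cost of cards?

-4

Binding: paper and ink. Non-binding: cutting (25 unused).
By complementary slackness, y = 0 for the non-binding constraint.
From A_Bᵀ y = c: 6·y_paper + 4·y_ink = 54; 5·y_paper + 5·y_ink = 52.5.
→ y_paper = 6 and y_ink = 4.5.
Reduced cost of cards: c₃ − yᵀa₃ = 48.5 − (6·5 + 4.5·5) = 48.5 − 52.5 = -4.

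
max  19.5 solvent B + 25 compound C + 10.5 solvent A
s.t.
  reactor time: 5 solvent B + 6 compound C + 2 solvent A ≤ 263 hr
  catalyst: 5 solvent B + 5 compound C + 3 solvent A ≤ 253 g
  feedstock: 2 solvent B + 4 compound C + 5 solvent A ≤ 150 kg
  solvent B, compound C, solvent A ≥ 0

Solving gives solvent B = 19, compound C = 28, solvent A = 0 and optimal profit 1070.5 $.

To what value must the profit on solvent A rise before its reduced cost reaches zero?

At the optimum: reactor time uses 263 of 263 (binding); catalyst uses 235 of 253 (slack = 18); feedstock uses 150 of 150 (binding).
Slack constraints have shadow price 0 (complementary slackness).
The binding rows give the dual system: 5·y_reactor time + 2·y_feedstock = 19.5 and 6·y_reactor time + 4·y_feedstock = 25.
Solving: y_reactor time = 3.5, y_feedstock = 1.
solvent A enters the basis when its profit ≥ yᵀa₃ = 3.5·2 + 1·5 = 12.

12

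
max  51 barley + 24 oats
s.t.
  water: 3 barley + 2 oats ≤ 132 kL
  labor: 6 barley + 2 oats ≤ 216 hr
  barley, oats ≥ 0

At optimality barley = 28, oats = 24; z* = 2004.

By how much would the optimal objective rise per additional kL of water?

7

At the optimum: water uses 132 of 132 (binding); labor uses 216 of 216 (binding).
From A_Bᵀ y = c: 3·y_water + 6·y_labor = 51; 2·y_water + 2·y_labor = 24.
Solving: y_water = 7, y_labor = 5.
Shadow price of water = 7.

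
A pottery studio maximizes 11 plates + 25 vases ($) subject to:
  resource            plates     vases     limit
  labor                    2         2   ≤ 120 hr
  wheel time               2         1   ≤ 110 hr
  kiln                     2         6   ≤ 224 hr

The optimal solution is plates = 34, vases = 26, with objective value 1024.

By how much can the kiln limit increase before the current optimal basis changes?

136

Binding constraints: labor, kiln. The basis is B = [[2,2],[2,6]] with det 8.
Per unit increase in kiln, x* moves by d = (-0.25, 0.25).
The basis stays optimal until plates reaches 0; allowable increase = 136 hr.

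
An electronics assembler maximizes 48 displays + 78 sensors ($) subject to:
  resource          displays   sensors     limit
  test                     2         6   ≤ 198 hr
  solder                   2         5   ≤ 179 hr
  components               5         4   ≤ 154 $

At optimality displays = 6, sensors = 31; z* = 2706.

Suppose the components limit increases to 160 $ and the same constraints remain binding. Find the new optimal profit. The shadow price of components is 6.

2742

Δb = 6, so new z* = 2706 + (6)·(6) = 2706 + 36 = 2742.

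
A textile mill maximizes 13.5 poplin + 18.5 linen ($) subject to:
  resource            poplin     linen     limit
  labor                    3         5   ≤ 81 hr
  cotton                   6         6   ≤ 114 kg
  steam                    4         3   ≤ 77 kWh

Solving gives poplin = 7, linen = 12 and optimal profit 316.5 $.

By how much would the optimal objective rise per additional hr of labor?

At the optimum: labor uses 81 of 81 (binding); cotton uses 114 of 114 (binding); steam uses 64 of 77 (slack = 13).
By complementary slackness, y = 0 for the non-binding constraint.
From A_Bᵀ y = c: 3·y_labor + 6·y_cotton = 13.5; 5·y_labor + 6·y_cotton = 18.5.
→ y_labor = 2.5 and y_cotton = 1.
Shadow price of labor = 2.5.

2.5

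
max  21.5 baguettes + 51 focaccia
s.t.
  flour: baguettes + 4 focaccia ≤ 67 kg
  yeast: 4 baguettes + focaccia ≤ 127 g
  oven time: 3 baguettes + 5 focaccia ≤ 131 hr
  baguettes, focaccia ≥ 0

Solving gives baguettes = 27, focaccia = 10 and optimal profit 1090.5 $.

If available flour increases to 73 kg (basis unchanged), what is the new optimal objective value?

1129.5

Binding: flour and oven time. Non-binding: yeast (9 unused).
Since yeast is not tight, its dual is 0.
Dual feasibility on the basic columns requires 1·y_flour + 3·y_oven time = 21.5, 4·y_flour + 5·y_oven time = 51.
→ y_flour = 6.5 and y_oven time = 5.
Δz = y_flour·Δb = 6.5 × (6) = 39, so new z* = 1090.5 + 39 = 1129.5.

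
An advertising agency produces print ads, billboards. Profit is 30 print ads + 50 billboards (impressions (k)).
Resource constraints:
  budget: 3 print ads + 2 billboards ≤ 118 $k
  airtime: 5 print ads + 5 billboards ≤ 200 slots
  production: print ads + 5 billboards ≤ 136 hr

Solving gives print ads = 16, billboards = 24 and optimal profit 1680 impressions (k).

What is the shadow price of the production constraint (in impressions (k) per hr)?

At the optimum: budget uses 96 of 118 (slack = 22); airtime uses 200 of 200 (binding); production uses 136 of 136 (binding).
Since budget is not tight, its dual is 0.
From A_Bᵀ y = c: 5·y_airtime + 1·y_production = 30; 5·y_airtime + 5·y_production = 50.
→ y_airtime = 5 and y_production = 5.
Shadow price of production = 5.

5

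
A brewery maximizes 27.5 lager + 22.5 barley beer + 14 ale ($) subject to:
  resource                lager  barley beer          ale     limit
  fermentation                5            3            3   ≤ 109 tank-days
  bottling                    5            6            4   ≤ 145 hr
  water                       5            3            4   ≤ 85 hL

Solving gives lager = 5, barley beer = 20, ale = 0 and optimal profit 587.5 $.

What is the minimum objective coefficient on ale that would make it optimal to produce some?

22

Check each constraint at x*: fermentation 85/109 (slack 24); bottling 145/145 (tight); water 85/85 (tight).
Since fermentation is not tight, its dual is 0.
From A_Bᵀ y = c: 5·y_bottling + 5·y_water = 27.5; 6·y_bottling + 3·y_water = 22.5.
This yields shadow prices y_bottling = 2, y_water = 3.5.
ale enters the basis when its profit ≥ yᵀa₃ = 2·4 + 3.5·4 = 22.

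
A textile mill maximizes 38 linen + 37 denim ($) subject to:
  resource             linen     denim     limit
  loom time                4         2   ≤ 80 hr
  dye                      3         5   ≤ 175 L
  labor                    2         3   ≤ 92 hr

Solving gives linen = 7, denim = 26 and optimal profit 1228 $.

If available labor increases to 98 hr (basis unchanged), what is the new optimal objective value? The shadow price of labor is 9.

1282

Δb = 6, so new z* = 1228 + (9)·(6) = 1228 + 54 = 1282.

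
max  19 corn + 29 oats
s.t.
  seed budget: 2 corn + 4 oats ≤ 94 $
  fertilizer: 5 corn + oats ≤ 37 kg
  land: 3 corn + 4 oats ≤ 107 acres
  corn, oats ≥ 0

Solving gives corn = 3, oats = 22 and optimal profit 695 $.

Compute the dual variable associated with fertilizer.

1

Binding: seed budget and fertilizer. Non-binding: land (10 unused).
Since land is not tight, its dual is 0.
From A_Bᵀ y = c: 2·y_seed budget + 5·y_fertilizer = 19; 4·y_seed budget + 1·y_fertilizer = 29.
→ y_seed budget = 7 and y_fertilizer = 1.
Shadow price of fertilizer = 1.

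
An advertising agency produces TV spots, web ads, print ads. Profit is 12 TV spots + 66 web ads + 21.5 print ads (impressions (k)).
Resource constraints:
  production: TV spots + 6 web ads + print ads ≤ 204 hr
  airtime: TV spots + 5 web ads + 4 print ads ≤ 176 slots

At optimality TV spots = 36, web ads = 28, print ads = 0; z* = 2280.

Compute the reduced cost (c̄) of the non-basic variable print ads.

-8.5

At the optimum: production uses 204 of 204 (binding); airtime uses 176 of 176 (binding).
From A_Bᵀ y = c: 1·y_production + 1·y_airtime = 12; 6·y_production + 5·y_airtime = 66.
This yields shadow prices y_production = 6, y_airtime = 6.
Reduced cost of print ads: c₃ − yᵀa₃ = 21.5 − (6·1 + 6·4) = 21.5 − 30 = -8.5.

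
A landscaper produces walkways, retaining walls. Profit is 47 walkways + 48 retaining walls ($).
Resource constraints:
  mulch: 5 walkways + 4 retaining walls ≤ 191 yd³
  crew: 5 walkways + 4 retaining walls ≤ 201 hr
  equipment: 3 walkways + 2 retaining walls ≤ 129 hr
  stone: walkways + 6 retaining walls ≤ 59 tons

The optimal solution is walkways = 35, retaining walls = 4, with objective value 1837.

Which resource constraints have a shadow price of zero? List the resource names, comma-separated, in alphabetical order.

mulch: 191/191 (binding)
crew: 191/201 (slack 10)
equipment: 113/129 (slack 16)
stone: 59/59 (binding)
By complementary slackness, a constraint with positive slack has shadow price 0 → crew, equipment.

crew, equipment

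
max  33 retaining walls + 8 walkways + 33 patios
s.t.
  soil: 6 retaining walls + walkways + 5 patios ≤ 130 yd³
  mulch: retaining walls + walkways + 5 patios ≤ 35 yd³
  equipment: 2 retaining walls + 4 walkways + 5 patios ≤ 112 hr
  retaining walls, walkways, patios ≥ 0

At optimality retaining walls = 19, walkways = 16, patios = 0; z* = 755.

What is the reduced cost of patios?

-7

Binding: soil and mulch. Non-binding: equipment (10 unused).
Slack constraints have shadow price 0 (complementary slackness).
The binding rows give the dual system: 6·y_soil + 1·y_mulch = 33 and 1·y_soil + 1·y_mulch = 8.
→ y_soil = 5 and y_mulch = 3.
Reduced cost of patios: c₃ − yᵀa₃ = 33 − (5·5 + 3·5) = 33 − 40 = -7.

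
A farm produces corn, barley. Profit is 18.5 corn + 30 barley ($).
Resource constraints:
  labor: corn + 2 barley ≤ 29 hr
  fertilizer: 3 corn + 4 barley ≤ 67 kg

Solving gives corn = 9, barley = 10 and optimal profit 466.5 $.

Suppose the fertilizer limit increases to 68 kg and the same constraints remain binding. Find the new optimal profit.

At the optimum: labor uses 29 of 29 (binding); fertilizer uses 67 of 67 (binding).
The binding rows give the dual system: 1·y_labor + 3·y_fertilizer = 18.5 and 2·y_labor + 4·y_fertilizer = 30.
This yields shadow prices y_labor = 8, y_fertilizer = 3.5.
Δz = y_fertilizer·Δb = 3.5 × (1) = 3.5, so new z* = 466.5 + 3.5 = 470.

470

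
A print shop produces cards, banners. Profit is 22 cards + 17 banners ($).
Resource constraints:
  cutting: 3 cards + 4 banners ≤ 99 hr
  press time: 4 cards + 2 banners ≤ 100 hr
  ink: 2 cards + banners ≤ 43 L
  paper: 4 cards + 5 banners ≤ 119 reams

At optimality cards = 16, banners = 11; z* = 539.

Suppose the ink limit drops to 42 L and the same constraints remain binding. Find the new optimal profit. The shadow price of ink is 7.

532

Δb = -1, so new z* = 539 + (7)·(-1) = 539 − 7 = 532.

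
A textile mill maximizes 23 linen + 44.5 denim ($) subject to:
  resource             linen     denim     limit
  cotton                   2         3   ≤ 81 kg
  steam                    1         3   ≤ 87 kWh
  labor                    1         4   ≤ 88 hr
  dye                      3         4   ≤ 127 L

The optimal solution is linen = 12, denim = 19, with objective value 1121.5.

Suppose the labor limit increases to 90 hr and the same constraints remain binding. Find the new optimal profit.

1129.5

Check each constraint at x*: cotton 81/81 (tight); steam 69/87 (slack 18); labor 88/88 (tight); dye 112/127 (slack 15).
By complementary slackness, y = 0 for the non-binding constraints.
From A_Bᵀ y = c: 2·y_cotton + 1·y_labor = 23; 3·y_cotton + 4·y_labor = 44.5.
This yields shadow prices y_cotton = 9.5, y_labor = 4.
Δz = y_labor·Δb = 4 × (2) = 8, so new z* = 1121.5 + 8 = 1129.5.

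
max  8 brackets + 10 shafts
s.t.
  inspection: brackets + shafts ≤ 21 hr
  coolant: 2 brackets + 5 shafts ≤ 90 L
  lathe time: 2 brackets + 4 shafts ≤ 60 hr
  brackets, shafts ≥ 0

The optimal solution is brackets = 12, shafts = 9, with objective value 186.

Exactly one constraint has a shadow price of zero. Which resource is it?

inspection: 21/21 (binding)
coolant: 69/90 (slack 21)
lathe time: 60/60 (binding)
By complementary slackness, a constraint with positive slack has shadow price 0 → coolant.

coolant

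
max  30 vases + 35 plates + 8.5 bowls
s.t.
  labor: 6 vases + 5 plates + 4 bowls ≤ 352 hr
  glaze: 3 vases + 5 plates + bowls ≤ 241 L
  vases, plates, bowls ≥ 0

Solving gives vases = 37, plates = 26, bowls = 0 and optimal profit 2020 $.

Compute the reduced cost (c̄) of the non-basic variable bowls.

Both labor and glaze are binding at x*.
The binding rows give the dual system: 6·y_labor + 3·y_glaze = 30 and 5·y_labor + 5·y_glaze = 35.
Solving: y_labor = 3, y_glaze = 4.
Reduced cost of bowls: c₃ − yᵀa₃ = 8.5 − (3·4 + 4·1) = 8.5 − 16 = -7.5.

-7.5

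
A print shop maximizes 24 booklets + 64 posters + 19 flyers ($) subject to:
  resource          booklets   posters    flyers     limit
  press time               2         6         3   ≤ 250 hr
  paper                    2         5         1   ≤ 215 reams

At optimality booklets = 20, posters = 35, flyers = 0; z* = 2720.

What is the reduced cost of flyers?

At the optimum: press time uses 250 of 250 (binding); paper uses 215 of 215 (binding).
Dual feasibility on the basic columns requires 2·y_press time + 2·y_paper = 24, 6·y_press time + 5·y_paper = 64.
Solving: y_press time = 4, y_paper = 8.
Reduced cost of flyers: c₃ − yᵀa₃ = 19 − (4·3 + 8·1) = 19 − 20 = -1.

-1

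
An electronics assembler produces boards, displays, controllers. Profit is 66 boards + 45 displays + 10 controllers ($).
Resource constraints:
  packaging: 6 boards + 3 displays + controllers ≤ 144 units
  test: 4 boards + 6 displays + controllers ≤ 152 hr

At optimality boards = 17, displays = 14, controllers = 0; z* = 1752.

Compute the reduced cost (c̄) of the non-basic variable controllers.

-2

Both packaging and test are binding at x*.
Dual feasibility on the basic columns requires 6·y_packaging + 4·y_test = 66, 3·y_packaging + 6·y_test = 45.
→ y_packaging = 9 and y_test = 3.
Reduced cost of controllers: c₃ − yᵀa₃ = 10 − (9·1 + 3·1) = 10 − 12 = -2.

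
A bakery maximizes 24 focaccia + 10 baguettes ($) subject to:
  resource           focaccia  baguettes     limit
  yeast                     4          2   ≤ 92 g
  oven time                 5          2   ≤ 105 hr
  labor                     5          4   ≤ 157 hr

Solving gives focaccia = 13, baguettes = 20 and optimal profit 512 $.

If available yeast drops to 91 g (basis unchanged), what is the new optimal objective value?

Binding: yeast and oven time. Non-binding: labor (12 unused).
Slack constraints have shadow price 0 (complementary slackness).
Dual feasibility on the basic columns requires 4·y_yeast + 5·y_oven time = 24, 2·y_yeast + 2·y_oven time = 10.
→ y_yeast = 1 and y_oven time = 4.
Δz = y_yeast·Δb = 1 × (-1) = -1, so new z* = 512 − 1 = 511.

511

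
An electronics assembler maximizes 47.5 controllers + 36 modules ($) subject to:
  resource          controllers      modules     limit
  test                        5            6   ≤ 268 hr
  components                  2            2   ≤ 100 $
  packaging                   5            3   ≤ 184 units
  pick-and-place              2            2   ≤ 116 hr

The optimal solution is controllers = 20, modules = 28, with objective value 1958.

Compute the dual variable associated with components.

At the optimum: test uses 268 of 268 (binding); components uses 96 of 100 (slack = 4); packaging uses 184 of 184 (binding); pick-and-place uses 96 of 116 (slack = 20).
By complementary slackness, y = 0 for the non-binding constraints.
The binding rows give the dual system: 5·y_test + 5·y_packaging = 47.5 and 6·y_test + 3·y_packaging = 36.
Solving: y_test = 2.5, y_packaging = 7.
Shadow price of components = 0.

0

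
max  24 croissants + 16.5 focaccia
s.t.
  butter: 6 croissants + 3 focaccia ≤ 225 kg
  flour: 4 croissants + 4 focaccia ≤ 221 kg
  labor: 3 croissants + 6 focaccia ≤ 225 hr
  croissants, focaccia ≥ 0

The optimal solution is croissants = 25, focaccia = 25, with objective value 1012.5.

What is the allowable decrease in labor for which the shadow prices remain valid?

Binding constraints: butter, labor. The basis is B = [[6,3],[3,6]] with det 27.
Per unit decrease in labor, x* moves by d = (0.1111, -0.2222).
The basis stays optimal until focaccia reaches 0; allowable decrease = 112.5 hr.

112.5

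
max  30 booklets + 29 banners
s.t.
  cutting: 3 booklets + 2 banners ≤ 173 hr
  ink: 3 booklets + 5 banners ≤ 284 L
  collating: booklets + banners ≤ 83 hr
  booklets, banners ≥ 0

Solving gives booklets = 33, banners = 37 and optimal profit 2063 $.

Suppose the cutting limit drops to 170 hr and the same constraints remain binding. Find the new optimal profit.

2042

At the optimum: cutting uses 173 of 173 (binding); ink uses 284 of 284 (binding); collating uses 70 of 83 (slack = 13).
Since collating is not tight, its dual is 0.
From A_Bᵀ y = c: 3·y_cutting + 3·y_ink = 30; 2·y_cutting + 5·y_ink = 29.
→ y_cutting = 7 and y_ink = 3.
Δz = y_cutting·Δb = 7 × (-3) = -21, so new z* = 2063 − 21 = 2042.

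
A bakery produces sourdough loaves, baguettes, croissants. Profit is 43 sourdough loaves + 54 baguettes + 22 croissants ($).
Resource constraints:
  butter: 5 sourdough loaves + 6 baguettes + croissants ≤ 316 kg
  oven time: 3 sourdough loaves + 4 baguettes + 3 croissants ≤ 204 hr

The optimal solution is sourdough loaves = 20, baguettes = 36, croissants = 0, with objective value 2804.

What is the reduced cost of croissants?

Both butter and oven time are binding at x*.
The binding rows give the dual system: 5·y_butter + 3·y_oven time = 43 and 6·y_butter + 4·y_oven time = 54.
→ y_butter = 5 and y_oven time = 6.
Reduced cost of croissants: c₃ − yᵀa₃ = 22 − (5·1 + 6·3) = 22 − 23 = -1.

-1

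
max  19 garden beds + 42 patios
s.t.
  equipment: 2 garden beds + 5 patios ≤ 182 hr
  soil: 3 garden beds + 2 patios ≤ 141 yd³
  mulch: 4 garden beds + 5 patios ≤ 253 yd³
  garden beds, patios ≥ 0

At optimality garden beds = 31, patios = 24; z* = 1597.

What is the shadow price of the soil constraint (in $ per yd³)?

1

Check each constraint at x*: equipment 182/182 (tight); soil 141/141 (tight); mulch 244/253 (slack 9).
Slack constraints have shadow price 0 (complementary slackness).
The binding rows give the dual system: 2·y_equipment + 3·y_soil = 19 and 5·y_equipment + 2·y_soil = 42.
→ y_equipment = 8 and y_soil = 1.
Shadow price of soil = 1.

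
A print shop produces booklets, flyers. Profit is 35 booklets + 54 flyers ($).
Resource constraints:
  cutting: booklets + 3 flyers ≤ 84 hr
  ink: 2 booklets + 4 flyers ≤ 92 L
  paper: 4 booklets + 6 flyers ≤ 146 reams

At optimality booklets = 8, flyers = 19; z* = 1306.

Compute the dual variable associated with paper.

Check each constraint at x*: cutting 65/84 (slack 19); ink 92/92 (tight); paper 146/146 (tight).
Slack constraints have shadow price 0 (complementary slackness).
From A_Bᵀ y = c: 2·y_ink + 4·y_paper = 35; 4·y_ink + 6·y_paper = 54.
Solving: y_ink = 1.5, y_paper = 8.
Shadow price of paper = 8.

8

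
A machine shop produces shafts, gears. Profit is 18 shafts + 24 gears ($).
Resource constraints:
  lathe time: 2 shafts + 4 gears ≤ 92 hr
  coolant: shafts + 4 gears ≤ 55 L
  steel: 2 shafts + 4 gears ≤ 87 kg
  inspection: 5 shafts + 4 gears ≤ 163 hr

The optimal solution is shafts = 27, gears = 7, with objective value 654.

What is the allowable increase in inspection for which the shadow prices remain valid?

Binding constraints: coolant, inspection. The basis is B = [[1,4],[5,4]] with det -16.
Per unit increase in inspection, x* moves by d = (0.25, -0.0625).
The basis stays optimal until steel becomes binding; allowable increase = 20 hr.

20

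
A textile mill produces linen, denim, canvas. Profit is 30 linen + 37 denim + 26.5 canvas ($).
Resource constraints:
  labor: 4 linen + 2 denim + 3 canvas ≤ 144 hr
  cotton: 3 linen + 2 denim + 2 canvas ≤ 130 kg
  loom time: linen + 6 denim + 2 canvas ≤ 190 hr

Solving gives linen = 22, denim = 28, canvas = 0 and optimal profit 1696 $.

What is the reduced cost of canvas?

-1

Binding: labor and loom time. Non-binding: cotton (8 unused).
By complementary slackness, y = 0 for the non-binding constraint.
The binding rows give the dual system: 4·y_labor + 1·y_loom time = 30 and 2·y_labor + 6·y_loom time = 37.
→ y_labor = 6.5 and y_loom time = 4.
Reduced cost of canvas: c₃ − yᵀa₃ = 26.5 − (6.5·3 + 4·2) = 26.5 − 27.5 = -1.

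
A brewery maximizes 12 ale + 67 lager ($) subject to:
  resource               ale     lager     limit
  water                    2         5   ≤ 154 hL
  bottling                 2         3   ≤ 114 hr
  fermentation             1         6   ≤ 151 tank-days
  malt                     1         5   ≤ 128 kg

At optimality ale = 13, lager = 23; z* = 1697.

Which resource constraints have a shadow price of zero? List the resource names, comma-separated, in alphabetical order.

bottling, water

water: 141/154 (slack 13)
bottling: 95/114 (slack 19)
fermentation: 151/151 (binding)
malt: 128/128 (binding)
By complementary slackness, a constraint with positive slack has shadow price 0 → bottling, water.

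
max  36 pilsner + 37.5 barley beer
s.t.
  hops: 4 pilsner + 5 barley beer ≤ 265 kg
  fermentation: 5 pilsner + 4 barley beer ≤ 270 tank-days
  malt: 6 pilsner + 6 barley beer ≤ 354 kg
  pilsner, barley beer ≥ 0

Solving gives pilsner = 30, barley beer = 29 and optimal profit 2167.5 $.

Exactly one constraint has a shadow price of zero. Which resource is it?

hops: 265/265 (binding)
fermentation: 266/270 (slack 4)
malt: 354/354 (binding)
By complementary slackness, a constraint with positive slack has shadow price 0 → fermentation.

fermentation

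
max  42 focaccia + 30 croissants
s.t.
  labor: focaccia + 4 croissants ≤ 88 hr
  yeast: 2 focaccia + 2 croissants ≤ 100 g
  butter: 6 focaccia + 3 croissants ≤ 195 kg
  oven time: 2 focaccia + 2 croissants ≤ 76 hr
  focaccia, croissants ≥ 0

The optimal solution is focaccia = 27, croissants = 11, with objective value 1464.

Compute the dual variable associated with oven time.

Check each constraint at x*: labor 71/88 (slack 17); yeast 76/100 (slack 24); butter 195/195 (tight); oven time 76/76 (tight).
Since labor, yeast are not tight, their duals are 0.
The binding rows give the dual system: 6·y_butter + 2·y_oven time = 42 and 3·y_butter + 2·y_oven time = 30.
→ y_butter = 4 and y_oven time = 9.
Shadow price of oven time = 9.

9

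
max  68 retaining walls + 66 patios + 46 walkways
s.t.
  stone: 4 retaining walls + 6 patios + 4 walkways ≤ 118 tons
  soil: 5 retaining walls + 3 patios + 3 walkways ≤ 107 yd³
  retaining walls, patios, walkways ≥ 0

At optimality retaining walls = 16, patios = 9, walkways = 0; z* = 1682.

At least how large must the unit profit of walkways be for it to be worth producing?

Both stone and soil are binding at x*.
The binding rows give the dual system: 4·y_stone + 5·y_soil = 68 and 6·y_stone + 3·y_soil = 66.
This yields shadow prices y_stone = 7, y_soil = 8.
walkways enters the basis when its profit ≥ yᵀa₃ = 7·4 + 8·3 = 52.

52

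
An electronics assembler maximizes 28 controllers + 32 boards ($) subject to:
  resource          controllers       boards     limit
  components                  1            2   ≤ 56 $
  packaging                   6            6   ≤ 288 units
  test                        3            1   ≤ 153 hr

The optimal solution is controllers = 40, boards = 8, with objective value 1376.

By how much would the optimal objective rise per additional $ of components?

4

Binding: components and packaging. Non-binding: test (25 unused).
By complementary slackness, y = 0 for the non-binding constraint.
From A_Bᵀ y = c: 1·y_components + 6·y_packaging = 28; 2·y_components + 6·y_packaging = 32.
This yields shadow prices y_components = 4, y_packaging = 4.
Shadow price of components = 4.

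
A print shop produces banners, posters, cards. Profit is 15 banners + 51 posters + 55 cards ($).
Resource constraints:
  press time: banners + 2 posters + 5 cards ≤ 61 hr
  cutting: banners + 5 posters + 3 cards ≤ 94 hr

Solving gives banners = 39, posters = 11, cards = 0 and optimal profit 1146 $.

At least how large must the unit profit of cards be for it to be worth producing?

Check each constraint at x*: press time 61/61 (tight); cutting 94/94 (tight).
From A_Bᵀ y = c: 1·y_press time + 1·y_cutting = 15; 2·y_press time + 5·y_cutting = 51.
Solving: y_press time = 8, y_cutting = 7.
cards enters the basis when its profit ≥ yᵀa₃ = 8·5 + 7·3 = 61.

61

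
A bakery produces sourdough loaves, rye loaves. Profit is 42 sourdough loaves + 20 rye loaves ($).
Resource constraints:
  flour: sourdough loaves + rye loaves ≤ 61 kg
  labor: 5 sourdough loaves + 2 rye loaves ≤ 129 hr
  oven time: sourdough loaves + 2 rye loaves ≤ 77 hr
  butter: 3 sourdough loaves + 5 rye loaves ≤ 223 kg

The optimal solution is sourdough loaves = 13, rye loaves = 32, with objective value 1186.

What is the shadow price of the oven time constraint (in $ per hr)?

Binding: labor and oven time. Non-binding: flour (16 unused), butter (24 unused).
Since flour, butter are not tight, their duals are 0.
Dual feasibility on the basic columns requires 5·y_labor + 1·y_oven time = 42, 2·y_labor + 2·y_oven time = 20.
→ y_labor = 8 and y_oven time = 2.
Shadow price of oven time = 2.

2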